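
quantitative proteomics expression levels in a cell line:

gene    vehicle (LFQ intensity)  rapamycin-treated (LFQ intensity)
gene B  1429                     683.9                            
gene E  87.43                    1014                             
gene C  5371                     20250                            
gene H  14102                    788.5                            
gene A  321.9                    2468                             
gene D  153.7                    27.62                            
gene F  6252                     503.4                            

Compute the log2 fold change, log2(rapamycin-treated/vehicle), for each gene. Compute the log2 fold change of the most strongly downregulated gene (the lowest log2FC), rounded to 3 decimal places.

-4.161

log2(683.9/1429) = -1.063  (gene B)
log2(1014/87.43) = 3.536  (gene E)
log2(20250/5371) = 1.915  (gene C)
log2(788.5/14102) = -4.161  (gene H)
log2(2468/321.9) = 2.939  (gene A)
log2(27.62/153.7) = -2.476  (gene D)
log2(503.4/6252) = -3.635  (gene F)
gene H is most strongly downregulated.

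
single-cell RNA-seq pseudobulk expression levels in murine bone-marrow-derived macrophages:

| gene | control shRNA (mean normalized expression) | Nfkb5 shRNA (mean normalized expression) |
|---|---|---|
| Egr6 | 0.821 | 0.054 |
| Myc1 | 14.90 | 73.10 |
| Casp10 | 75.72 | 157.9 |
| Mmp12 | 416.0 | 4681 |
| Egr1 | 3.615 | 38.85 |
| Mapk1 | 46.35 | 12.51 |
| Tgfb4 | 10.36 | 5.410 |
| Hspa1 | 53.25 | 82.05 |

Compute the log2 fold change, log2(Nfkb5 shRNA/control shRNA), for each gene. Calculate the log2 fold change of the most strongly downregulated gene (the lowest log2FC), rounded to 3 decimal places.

log2(0.054/0.821) = -3.926  (Egr6)
log2(73.10/14.90) = 2.295  (Myc1)
log2(157.9/75.72) = 1.060  (Casp10)
log2(4681/416.0) = 3.492  (Mmp12)
log2(38.85/3.615) = 3.426  (Egr1)
log2(12.51/46.35) = -1.889  (Mapk1)
log2(5.410/10.36) = -0.937  (Tgfb4)
log2(82.05/53.25) = 0.624  (Hspa1)
Egr6 is most strongly downregulated.

-3.926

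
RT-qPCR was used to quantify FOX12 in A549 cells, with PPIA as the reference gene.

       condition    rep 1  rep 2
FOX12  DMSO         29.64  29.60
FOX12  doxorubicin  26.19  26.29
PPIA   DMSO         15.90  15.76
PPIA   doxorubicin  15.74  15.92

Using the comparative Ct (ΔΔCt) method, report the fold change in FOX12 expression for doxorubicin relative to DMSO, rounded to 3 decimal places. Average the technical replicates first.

Mean Ct: FOX12 DMSO 29.620; FOX12 doxorubicin 26.240; PPIA DMSO 15.830; PPIA doxorubicin 15.830
ΔCt(DMSO) = 29.620 − 15.830 = 13.790
ΔCt(doxorubicin) = 26.240 − 15.830 = 10.410
ΔΔCt = 10.410 − 13.790 = -3.380
Fold change = 2^(−(-3.380)) = 2^3.380 = 10.4107

10.411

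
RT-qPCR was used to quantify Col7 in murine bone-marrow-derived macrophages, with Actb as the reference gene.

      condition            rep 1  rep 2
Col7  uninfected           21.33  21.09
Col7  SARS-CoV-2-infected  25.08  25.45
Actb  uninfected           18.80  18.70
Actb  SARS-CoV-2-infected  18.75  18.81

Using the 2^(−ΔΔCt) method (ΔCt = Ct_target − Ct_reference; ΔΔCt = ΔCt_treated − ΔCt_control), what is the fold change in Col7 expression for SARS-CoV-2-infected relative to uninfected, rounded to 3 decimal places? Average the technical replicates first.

0.061

Mean Ct: Col7 uninfected 21.210; Col7 SARS-CoV-2-infected 25.265; Actb uninfected 18.750; Actb SARS-CoV-2-infected 18.780
ΔCt(uninfected) = 21.210 − 18.750 = 2.460
ΔCt(SARS-CoV-2-infected) = 25.265 − 18.780 = 6.485
ΔΔCt = 6.485 − 2.460 = 4.025
Fold change = 2^(−4.025) = 0.0614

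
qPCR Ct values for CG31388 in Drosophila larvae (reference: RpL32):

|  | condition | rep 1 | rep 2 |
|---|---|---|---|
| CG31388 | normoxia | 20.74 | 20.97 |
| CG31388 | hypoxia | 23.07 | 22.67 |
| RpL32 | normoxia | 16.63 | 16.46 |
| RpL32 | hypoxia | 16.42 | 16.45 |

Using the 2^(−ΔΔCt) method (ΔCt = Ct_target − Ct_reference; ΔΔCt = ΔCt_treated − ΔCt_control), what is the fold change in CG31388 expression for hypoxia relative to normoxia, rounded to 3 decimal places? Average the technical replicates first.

Mean Ct: CG31388 normoxia 20.855; CG31388 hypoxia 22.870; RpL32 normoxia 16.545; RpL32 hypoxia 16.435
ΔCt(normoxia) = 20.855 − 16.545 = 4.310
ΔCt(hypoxia) = 22.870 − 16.435 = 6.435
ΔΔCt = 6.435 − 4.310 = 2.125
Fold change = 2^(−2.125) = 0.2293

0.229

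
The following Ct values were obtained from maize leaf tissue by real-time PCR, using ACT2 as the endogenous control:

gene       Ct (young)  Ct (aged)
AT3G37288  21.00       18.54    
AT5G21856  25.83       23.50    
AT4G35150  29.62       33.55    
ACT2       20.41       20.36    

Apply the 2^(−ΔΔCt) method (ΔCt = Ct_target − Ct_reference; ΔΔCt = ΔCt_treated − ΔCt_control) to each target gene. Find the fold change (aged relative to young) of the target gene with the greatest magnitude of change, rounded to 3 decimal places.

0.063

AT3G37288: ΔΔCt = (18.54−20.36) − (21.00−20.41) = -1.82 − 0.59 = -2.41; fold change = 2^2.41 = 5.315
AT5G21856: ΔΔCt = (23.50−20.36) − (25.83−20.41) = 3.14 − 5.42 = -2.28; fold change = 2^2.28 = 4.857
AT4G35150: ΔΔCt = (33.55−20.36) − (29.62−20.41) = 13.19 − 9.21 = 3.98; fold change = 2^-3.98 = 0.063
AT4G35150 has the largest |ΔΔCt| = 3.98.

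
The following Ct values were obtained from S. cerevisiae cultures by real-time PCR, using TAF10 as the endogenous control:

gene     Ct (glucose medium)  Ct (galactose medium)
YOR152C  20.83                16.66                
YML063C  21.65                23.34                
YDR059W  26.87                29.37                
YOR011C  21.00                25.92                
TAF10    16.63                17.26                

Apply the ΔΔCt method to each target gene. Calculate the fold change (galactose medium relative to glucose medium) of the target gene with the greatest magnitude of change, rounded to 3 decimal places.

27.858

YOR152C: ΔΔCt = (16.66−17.26) − (20.83−16.63) = -0.60 − 4.20 = -4.80; fold change = 2^4.80 = 27.858
YML063C: ΔΔCt = (23.34−17.26) − (21.65−16.63) = 6.08 − 5.02 = 1.06; fold change = 2^-1.06 = 0.480
YDR059W: ΔΔCt = (29.37−17.26) − (26.87−16.63) = 12.11 − 10.24 = 1.87; fold change = 2^-1.87 = 0.274
YOR011C: ΔΔCt = (25.92−17.26) − (21.00−16.63) = 8.66 − 4.37 = 4.29; fold change = 2^-4.29 = 0.051
YOR152C has the largest |ΔΔCt| = 4.80.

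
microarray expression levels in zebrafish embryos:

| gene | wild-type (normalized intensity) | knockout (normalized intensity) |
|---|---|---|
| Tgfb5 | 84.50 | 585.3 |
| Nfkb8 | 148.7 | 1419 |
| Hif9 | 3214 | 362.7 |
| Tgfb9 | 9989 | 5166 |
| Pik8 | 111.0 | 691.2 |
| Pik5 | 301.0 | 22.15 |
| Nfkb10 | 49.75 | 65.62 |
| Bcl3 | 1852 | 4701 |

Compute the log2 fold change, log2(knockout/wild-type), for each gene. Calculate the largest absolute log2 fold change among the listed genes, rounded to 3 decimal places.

3.764

log2(585.3/84.50) = 2.792  (Tgfb5)
log2(1419/148.7) = 3.254  (Nfkb8)
log2(362.7/3214) = -3.148  (Hif9)
log2(5166/9989) = -0.951  (Tgfb9)
log2(691.2/111.0) = 2.639  (Pik8)
log2(22.15/301.0) = -3.764  (Pik5)
log2(65.62/49.75) = 0.399  (Nfkb10)
log2(4701/1852) = 1.344  (Bcl3)
The largest magnitude belongs to Pik5.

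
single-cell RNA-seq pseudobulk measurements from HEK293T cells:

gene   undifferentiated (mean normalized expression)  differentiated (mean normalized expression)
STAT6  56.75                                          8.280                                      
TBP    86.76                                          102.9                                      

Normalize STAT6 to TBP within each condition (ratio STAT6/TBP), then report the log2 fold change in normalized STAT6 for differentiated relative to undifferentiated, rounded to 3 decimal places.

-3.023

STAT6/TBP (undifferentiated) = 56.75 / 86.76 = 0.6541
STAT6/TBP (differentiated) = 8.280 / 102.9 = 0.080466
Fold change = 0.080466 / 0.6541 = 0.1230
log2(0.1230) = -3.0231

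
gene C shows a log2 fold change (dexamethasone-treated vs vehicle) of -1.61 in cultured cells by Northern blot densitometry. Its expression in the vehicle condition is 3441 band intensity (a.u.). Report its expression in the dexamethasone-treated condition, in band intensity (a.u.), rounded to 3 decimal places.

Fold change = 2^(-1.61) = 0.3276
dexamethasone-treated expression = 3441 × 0.3276 = 1127.266

1127.266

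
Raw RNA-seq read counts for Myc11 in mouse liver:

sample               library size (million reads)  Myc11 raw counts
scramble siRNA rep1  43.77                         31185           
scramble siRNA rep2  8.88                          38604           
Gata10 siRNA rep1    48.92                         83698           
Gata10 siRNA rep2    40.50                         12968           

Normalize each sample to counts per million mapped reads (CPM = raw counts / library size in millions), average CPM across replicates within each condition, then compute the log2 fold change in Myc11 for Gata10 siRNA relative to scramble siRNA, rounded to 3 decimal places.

CPM(scramble siRNA rep1) = 31185 / 43.77 = 712.4743
CPM(scramble siRNA rep2) = 38604 / 8.88 = 4347.2973
CPM(Gata10 siRNA rep1) = 83698 / 48.92 = 1710.9158
CPM(Gata10 siRNA rep2) = 12968 / 40.50 = 320.1975
mean CPM(scramble siRNA) = 2529.8858; mean CPM(Gata10 siRNA) = 1015.5567
Fold change = 1015.5567 / 2529.8858 = 0.40142
log2(0.40142) = -1.3168

-1.317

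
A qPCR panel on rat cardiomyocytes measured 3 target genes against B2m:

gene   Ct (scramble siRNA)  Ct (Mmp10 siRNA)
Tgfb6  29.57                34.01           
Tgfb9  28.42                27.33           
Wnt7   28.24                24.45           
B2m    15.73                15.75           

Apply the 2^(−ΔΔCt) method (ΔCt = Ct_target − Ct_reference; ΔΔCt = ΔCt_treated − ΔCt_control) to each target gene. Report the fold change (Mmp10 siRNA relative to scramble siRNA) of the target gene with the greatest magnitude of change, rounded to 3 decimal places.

0.047

Tgfb6: ΔΔCt = (34.01−15.75) − (29.57−15.73) = 18.26 − 13.84 = 4.42; fold change = 2^-4.42 = 0.047
Tgfb9: ΔΔCt = (27.33−15.75) − (28.42−15.73) = 11.58 − 12.69 = -1.11; fold change = 2^1.11 = 2.158
Wnt7: ΔΔCt = (24.45−15.75) − (28.24−15.73) = 8.70 − 12.51 = -3.81; fold change = 2^3.81 = 14.026
Tgfb6 has the largest |ΔΔCt| = 4.42.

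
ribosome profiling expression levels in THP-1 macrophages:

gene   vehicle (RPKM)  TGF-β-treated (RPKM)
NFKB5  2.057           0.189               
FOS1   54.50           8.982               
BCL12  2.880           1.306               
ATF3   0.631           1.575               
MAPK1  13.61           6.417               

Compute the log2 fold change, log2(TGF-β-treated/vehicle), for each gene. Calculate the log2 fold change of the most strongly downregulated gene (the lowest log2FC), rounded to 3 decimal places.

-3.444

log2(0.189/2.057) = -3.444  (NFKB5)
log2(8.982/54.50) = -2.601  (FOS1)
log2(1.306/2.880) = -1.141  (BCL12)
log2(1.575/0.631) = 1.320  (ATF3)
log2(6.417/13.61) = -1.085  (MAPK1)
NFKB5 is most strongly downregulated.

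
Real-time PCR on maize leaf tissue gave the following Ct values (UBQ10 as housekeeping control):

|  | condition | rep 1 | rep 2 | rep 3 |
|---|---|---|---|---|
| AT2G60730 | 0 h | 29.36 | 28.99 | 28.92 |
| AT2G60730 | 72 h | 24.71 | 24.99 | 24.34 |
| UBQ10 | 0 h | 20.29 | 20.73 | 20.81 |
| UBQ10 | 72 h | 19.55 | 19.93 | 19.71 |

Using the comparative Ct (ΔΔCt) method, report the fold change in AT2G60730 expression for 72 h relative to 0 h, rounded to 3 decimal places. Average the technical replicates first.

Mean Ct: AT2G60730 0 h 29.090; AT2G60730 72 h 24.680; UBQ10 0 h 20.610; UBQ10 72 h 19.730
ΔCt(0 h) = 29.090 − 20.610 = 8.480
ΔCt(72 h) = 24.680 − 19.730 = 4.950
ΔΔCt = 4.950 − 8.480 = -3.530
Fold change = 2^(−(-3.530)) = 2^3.530 = 11.5514

11.551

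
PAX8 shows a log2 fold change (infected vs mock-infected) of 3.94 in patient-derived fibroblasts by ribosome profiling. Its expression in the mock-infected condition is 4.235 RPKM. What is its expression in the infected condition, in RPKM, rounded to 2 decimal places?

65.00

Fold change = 2^(3.94) = 15.3482
infected expression = 4.235 × 15.3482 = 65.00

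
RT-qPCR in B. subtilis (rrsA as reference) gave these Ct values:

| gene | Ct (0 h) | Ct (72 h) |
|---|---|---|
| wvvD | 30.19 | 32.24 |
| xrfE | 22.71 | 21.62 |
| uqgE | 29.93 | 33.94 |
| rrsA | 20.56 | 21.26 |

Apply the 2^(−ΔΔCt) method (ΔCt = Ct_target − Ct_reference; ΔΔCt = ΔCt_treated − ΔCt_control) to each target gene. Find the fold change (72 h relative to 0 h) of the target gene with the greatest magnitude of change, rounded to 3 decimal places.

wvvD: ΔΔCt = (32.24−21.26) − (30.19−20.56) = 10.98 − 9.63 = 1.35; fold change = 2^-1.35 = 0.392
xrfE: ΔΔCt = (21.62−21.26) − (22.71−20.56) = 0.36 − 2.15 = -1.79; fold change = 2^1.79 = 3.458
uqgE: ΔΔCt = (33.94−21.26) − (29.93−20.56) = 12.68 − 9.37 = 3.31; fold change = 2^-3.31 = 0.101
uqgE has the largest |ΔΔCt| = 3.31.

0.101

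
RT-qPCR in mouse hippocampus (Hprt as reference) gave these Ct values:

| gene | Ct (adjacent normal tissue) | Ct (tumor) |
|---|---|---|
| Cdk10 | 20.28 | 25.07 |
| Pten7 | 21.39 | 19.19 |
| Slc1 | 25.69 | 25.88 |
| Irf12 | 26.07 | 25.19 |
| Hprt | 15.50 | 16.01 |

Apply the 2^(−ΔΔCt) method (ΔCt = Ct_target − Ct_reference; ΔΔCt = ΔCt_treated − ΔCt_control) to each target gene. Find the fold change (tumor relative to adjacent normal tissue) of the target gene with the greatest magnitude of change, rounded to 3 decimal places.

0.051

Cdk10: ΔΔCt = (25.07−16.01) − (20.28−15.50) = 9.06 − 4.78 = 4.28; fold change = 2^-4.28 = 0.051
Pten7: ΔΔCt = (19.19−16.01) − (21.39−15.50) = 3.18 − 5.89 = -2.71; fold change = 2^2.71 = 6.543
Slc1: ΔΔCt = (25.88−16.01) − (25.69−15.50) = 9.87 − 10.19 = -0.32; fold change = 2^0.32 = 1.248
Irf12: ΔΔCt = (25.19−16.01) − (26.07−15.50) = 9.18 − 10.57 = -1.39; fold change = 2^1.39 = 2.621
Cdk10 has the largest |ΔΔCt| = 4.28.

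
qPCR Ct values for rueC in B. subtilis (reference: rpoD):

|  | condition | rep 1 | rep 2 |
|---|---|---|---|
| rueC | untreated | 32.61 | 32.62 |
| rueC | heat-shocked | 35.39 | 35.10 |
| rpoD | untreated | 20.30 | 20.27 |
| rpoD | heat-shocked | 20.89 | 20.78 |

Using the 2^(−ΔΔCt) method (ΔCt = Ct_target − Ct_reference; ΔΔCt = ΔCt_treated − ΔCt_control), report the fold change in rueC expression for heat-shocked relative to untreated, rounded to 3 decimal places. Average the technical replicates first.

Mean Ct: rueC untreated 32.615; rueC heat-shocked 35.245; rpoD untreated 20.285; rpoD heat-shocked 20.835
ΔCt(untreated) = 32.615 − 20.285 = 12.330
ΔCt(heat-shocked) = 35.245 − 20.835 = 14.410
ΔΔCt = 14.410 − 12.330 = 2.080
Fold change = 2^(−2.080) = 0.2365

0.237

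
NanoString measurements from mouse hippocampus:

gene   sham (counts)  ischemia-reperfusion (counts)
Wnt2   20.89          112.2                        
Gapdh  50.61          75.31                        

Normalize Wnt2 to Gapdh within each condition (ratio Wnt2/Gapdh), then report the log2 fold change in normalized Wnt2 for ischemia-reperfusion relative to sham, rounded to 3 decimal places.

1.852

Wnt2/Gapdh (sham) = 20.89 / 50.61 = 0.41276
Wnt2/Gapdh (ischemia-reperfusion) = 112.2 / 75.31 = 1.4898
Fold change = 1.4898 / 0.41276 = 3.6094
log2(3.6094) = 1.8518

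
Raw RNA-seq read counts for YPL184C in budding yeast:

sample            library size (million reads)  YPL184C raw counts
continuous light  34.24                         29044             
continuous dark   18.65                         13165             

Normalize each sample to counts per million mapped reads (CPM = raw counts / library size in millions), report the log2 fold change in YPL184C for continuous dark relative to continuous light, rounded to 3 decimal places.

CPM(continuous light) = 29044 / 34.24 = 848.2477
CPM(continuous dark) = 13165 / 18.65 = 705.8981
Fold change = 705.8981 / 848.2477 = 0.83218
log2(0.83218) = -0.2650

-0.265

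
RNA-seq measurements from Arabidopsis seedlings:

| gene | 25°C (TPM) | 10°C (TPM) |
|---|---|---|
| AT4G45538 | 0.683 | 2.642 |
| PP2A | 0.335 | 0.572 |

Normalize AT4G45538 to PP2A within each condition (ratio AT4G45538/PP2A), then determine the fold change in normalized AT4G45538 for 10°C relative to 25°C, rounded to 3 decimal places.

AT4G45538/PP2A (25°C) = 0.683 / 0.335 = 2.0388
AT4G45538/PP2A (10°C) = 2.642 / 0.572 = 4.6189
Fold change = 4.6189 / 2.0388 = 2.2655

2.265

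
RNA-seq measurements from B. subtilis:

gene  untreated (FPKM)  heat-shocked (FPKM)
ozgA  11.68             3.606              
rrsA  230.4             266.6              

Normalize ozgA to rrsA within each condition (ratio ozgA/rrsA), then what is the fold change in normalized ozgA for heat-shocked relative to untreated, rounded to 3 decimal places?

0.267

ozgA/rrsA (untreated) = 11.68 / 230.4 = 0.050694
ozgA/rrsA (heat-shocked) = 3.606 / 266.6 = 0.013526
Fold change = 0.013526 / 0.050694 = 0.2668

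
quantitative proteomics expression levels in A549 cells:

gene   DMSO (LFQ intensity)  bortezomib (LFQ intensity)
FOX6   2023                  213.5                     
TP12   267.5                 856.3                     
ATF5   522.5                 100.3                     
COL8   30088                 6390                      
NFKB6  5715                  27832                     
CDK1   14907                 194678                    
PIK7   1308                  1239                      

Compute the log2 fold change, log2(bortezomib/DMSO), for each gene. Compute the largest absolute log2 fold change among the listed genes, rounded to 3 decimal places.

log2(213.5/2023) = -3.244  (FOX6)
log2(856.3/267.5) = 1.679  (TP12)
log2(100.3/522.5) = -2.381  (ATF5)
log2(6390/30088) = -2.235  (COL8)
log2(27832/5715) = 2.284  (NFKB6)
log2(194678/14907) = 3.707  (CDK1)
log2(1239/1308) = -0.078  (PIK7)
The largest magnitude belongs to CDK1.

3.707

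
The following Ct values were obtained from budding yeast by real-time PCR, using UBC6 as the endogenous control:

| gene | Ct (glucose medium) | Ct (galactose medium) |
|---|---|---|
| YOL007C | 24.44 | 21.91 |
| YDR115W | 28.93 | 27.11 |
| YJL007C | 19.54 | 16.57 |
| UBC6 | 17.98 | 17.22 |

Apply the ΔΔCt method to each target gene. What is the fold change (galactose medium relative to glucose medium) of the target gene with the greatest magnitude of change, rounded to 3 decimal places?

YOL007C: ΔΔCt = (21.91−17.22) − (24.44−17.98) = 4.69 − 6.46 = -1.77; fold change = 2^1.77 = 3.411
YDR115W: ΔΔCt = (27.11−17.22) − (28.93−17.98) = 9.89 − 10.95 = -1.06; fold change = 2^1.06 = 2.085
YJL007C: ΔΔCt = (16.57−17.22) − (19.54−17.98) = -0.65 − 1.56 = -2.21; fold change = 2^2.21 = 4.627
YJL007C has the largest |ΔΔCt| = 2.21.

4.627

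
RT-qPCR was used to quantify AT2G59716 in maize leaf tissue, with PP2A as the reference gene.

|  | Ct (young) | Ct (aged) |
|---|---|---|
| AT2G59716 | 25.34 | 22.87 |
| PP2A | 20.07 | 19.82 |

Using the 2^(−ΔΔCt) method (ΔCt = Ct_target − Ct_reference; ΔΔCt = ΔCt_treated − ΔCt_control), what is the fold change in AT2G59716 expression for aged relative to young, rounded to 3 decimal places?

ΔCt(young) = 25.340 − 20.070 = 5.270
ΔCt(aged) = 22.870 − 19.820 = 3.050
ΔΔCt = 3.050 − 5.270 = -2.220
Fold change = 2^(−(-2.220)) = 2^2.220 = 4.6589

4.659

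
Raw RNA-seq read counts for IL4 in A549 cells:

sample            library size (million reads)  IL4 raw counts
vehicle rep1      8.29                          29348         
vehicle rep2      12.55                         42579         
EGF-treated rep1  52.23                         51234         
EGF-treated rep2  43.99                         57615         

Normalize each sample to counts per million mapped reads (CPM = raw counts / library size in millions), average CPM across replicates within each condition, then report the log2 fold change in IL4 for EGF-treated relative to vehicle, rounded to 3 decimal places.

-1.598

CPM(vehicle rep1) = 29348 / 8.29 = 3540.1689
CPM(vehicle rep2) = 42579 / 12.55 = 3392.7490
CPM(EGF-treated rep1) = 51234 / 52.23 = 980.9305
CPM(EGF-treated rep2) = 57615 / 43.99 = 1309.7295
mean CPM(vehicle) = 3466.4589; mean CPM(EGF-treated) = 1145.3300
Fold change = 1145.3300 / 3466.4589 = 0.33040
log2(0.33040) = -1.5977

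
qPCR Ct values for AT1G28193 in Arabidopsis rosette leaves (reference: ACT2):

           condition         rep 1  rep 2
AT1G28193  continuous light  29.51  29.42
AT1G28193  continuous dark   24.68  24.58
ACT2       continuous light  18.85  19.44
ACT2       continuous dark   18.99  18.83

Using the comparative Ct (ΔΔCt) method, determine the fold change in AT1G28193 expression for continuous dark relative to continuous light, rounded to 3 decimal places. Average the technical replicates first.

24.251

Mean Ct: AT1G28193 continuous light 29.465; AT1G28193 continuous dark 24.630; ACT2 continuous light 19.145; ACT2 continuous dark 18.910
ΔCt(continuous light) = 29.465 − 19.145 = 10.320
ΔCt(continuous dark) = 24.630 − 18.910 = 5.720
ΔΔCt = 5.720 − 10.320 = -4.600
Fold change = 2^(−(-4.600)) = 2^4.600 = 24.2515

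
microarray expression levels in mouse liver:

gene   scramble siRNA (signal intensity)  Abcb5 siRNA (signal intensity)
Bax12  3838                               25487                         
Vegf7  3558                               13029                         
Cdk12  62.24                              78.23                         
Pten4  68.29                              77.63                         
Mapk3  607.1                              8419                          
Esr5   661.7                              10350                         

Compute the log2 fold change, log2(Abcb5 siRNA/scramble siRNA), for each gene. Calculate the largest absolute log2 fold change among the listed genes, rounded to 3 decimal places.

log2(25487/3838) = 2.731  (Bax12)
log2(13029/3558) = 1.873  (Vegf7)
log2(78.23/62.24) = 0.330  (Cdk12)
log2(77.63/68.29) = 0.185  (Pten4)
log2(8419/607.1) = 3.794  (Mapk3)
log2(10350/661.7) = 3.967  (Esr5)
The largest magnitude belongs to Esr5.

3.967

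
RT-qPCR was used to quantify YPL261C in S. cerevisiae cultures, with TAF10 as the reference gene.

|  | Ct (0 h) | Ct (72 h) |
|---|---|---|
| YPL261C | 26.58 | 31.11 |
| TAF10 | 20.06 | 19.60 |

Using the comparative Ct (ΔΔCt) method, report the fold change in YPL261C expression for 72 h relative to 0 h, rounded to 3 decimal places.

0.031

ΔCt(0 h) = 26.580 − 20.060 = 6.520
ΔCt(72 h) = 31.110 − 19.600 = 11.510
ΔΔCt = 11.510 − 6.520 = 4.990
Fold change = 2^(−4.990) = 0.0315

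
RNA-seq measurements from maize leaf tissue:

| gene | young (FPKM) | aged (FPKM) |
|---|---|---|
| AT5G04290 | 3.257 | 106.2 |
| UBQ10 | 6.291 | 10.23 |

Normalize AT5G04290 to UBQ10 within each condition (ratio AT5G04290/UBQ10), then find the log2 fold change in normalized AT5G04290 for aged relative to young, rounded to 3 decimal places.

AT5G04290/UBQ10 (young) = 3.257 / 6.291 = 0.51772
AT5G04290/UBQ10 (aged) = 106.2 / 10.23 = 10.381
Fold change = 10.381 / 0.51772 = 20.0517
log2(20.0517) = 4.3257

4.326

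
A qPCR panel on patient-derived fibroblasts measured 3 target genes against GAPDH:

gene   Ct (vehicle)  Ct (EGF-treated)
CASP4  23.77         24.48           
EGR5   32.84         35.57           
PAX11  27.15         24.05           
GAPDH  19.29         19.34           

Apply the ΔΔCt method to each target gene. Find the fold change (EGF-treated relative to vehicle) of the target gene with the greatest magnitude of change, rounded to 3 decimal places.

8.877

CASP4: ΔΔCt = (24.48−19.34) − (23.77−19.29) = 5.14 − 4.48 = 0.66; fold change = 2^-0.66 = 0.633
EGR5: ΔΔCt = (35.57−19.34) − (32.84−19.29) = 16.23 − 13.55 = 2.68; fold change = 2^-2.68 = 0.156
PAX11: ΔΔCt = (24.05−19.34) − (27.15−19.29) = 4.71 − 7.86 = -3.15; fold change = 2^3.15 = 8.877
PAX11 has the largest |ΔΔCt| = 3.15.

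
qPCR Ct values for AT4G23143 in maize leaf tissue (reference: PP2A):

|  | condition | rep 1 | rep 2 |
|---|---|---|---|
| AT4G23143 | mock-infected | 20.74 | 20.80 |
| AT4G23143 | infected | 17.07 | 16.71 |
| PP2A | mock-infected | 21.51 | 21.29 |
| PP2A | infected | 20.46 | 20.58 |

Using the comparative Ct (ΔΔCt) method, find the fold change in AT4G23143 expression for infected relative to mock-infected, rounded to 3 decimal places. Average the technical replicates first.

8.000

Mean Ct: AT4G23143 mock-infected 20.770; AT4G23143 infected 16.890; PP2A mock-infected 21.400; PP2A infected 20.520
ΔCt(mock-infected) = 20.770 − 21.400 = -0.630
ΔCt(infected) = 16.890 − 20.520 = -3.630
ΔΔCt = -3.630 − (-0.630) = -3.000
Fold change = 2^(−(-3.000)) = 2^3.000 = 8.0000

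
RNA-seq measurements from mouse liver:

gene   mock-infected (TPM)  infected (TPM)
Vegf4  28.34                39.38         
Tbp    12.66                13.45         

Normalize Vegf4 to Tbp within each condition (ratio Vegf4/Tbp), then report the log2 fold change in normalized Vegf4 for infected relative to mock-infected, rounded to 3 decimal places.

Vegf4/Tbp (mock-infected) = 28.34 / 12.66 = 2.2385
Vegf4/Tbp (infected) = 39.38 / 13.45 = 2.9279
Fold change = 2.9279 / 2.2385 = 1.3079
log2(1.3079) = 0.3873

0.387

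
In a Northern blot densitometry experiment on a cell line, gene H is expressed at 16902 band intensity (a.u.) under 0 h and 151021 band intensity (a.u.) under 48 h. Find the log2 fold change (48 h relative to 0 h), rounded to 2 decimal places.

3.16

Fold change = 151021 / 16902 = 8.9351
log2(8.9351) = 3.159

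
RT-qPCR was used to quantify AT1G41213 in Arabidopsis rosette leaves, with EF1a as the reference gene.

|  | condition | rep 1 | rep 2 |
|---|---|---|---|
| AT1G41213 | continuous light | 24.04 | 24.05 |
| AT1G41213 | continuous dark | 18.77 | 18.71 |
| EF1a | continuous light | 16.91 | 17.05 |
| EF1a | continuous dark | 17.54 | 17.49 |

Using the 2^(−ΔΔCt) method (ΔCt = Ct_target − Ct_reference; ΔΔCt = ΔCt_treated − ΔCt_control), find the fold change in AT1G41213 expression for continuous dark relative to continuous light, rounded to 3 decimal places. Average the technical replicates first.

57.282

Mean Ct: AT1G41213 continuous light 24.045; AT1G41213 continuous dark 18.740; EF1a continuous light 16.980; EF1a continuous dark 17.515
ΔCt(continuous light) = 24.045 − 16.980 = 7.065
ΔCt(continuous dark) = 18.740 − 17.515 = 1.225
ΔΔCt = 1.225 − 7.065 = -5.840
Fold change = 2^(−(-5.840)) = 2^5.840 = 57.2816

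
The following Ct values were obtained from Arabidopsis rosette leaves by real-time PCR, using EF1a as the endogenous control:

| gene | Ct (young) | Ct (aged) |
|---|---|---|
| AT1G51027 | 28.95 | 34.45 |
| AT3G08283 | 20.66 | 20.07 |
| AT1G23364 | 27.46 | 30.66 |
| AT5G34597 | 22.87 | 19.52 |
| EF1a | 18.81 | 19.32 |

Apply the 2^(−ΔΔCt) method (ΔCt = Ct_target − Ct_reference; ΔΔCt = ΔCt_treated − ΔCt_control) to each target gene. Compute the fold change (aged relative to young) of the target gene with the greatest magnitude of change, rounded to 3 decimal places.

0.031

AT1G51027: ΔΔCt = (34.45−19.32) − (28.95−18.81) = 15.13 − 10.14 = 4.99; fold change = 2^-4.99 = 0.031
AT3G08283: ΔΔCt = (20.07−19.32) − (20.66−18.81) = 0.75 − 1.85 = -1.10; fold change = 2^1.10 = 2.144
AT1G23364: ΔΔCt = (30.66−19.32) − (27.46−18.81) = 11.34 − 8.65 = 2.69; fold change = 2^-2.69 = 0.155
AT5G34597: ΔΔCt = (19.52−19.32) − (22.87−18.81) = 0.20 − 4.06 = -3.86; fold change = 2^3.86 = 14.520
AT1G51027 has the largest |ΔΔCt| = 4.99.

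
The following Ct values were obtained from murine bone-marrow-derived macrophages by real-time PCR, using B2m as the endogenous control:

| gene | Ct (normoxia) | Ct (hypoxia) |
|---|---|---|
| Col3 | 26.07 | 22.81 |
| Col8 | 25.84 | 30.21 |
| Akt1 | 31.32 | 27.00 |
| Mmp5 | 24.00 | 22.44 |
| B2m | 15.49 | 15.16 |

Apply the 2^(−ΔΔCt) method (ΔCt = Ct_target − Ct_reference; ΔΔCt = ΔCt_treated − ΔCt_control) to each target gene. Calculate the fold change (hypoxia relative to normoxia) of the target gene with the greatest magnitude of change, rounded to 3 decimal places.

0.038

Col3: ΔΔCt = (22.81−15.16) − (26.07−15.49) = 7.65 − 10.58 = -2.93; fold change = 2^2.93 = 7.621
Col8: ΔΔCt = (30.21−15.16) − (25.84−15.49) = 15.05 − 10.35 = 4.70; fold change = 2^-4.70 = 0.038
Akt1: ΔΔCt = (27.00−15.16) − (31.32−15.49) = 11.84 − 15.83 = -3.99; fold change = 2^3.99 = 15.889
Mmp5: ΔΔCt = (22.44−15.16) − (24.00−15.49) = 7.28 − 8.51 = -1.23; fold change = 2^1.23 = 2.346
Col8 has the largest |ΔΔCt| = 4.70.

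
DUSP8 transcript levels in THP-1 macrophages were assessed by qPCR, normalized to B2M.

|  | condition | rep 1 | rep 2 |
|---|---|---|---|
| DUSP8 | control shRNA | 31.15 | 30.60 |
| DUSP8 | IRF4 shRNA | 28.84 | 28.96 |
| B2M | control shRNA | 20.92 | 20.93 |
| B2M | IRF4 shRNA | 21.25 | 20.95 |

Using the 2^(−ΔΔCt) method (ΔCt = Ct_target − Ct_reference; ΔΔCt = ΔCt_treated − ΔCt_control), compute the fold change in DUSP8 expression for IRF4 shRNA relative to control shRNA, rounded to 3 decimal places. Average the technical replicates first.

Mean Ct: DUSP8 control shRNA 30.875; DUSP8 IRF4 shRNA 28.900; B2M control shRNA 20.925; B2M IRF4 shRNA 21.100
ΔCt(control shRNA) = 30.875 − 20.925 = 9.950
ΔCt(IRF4 shRNA) = 28.900 − 21.100 = 7.800
ΔΔCt = 7.800 − 9.950 = -2.150
Fold change = 2^(−(-2.150)) = 2^2.150 = 4.4383

4.438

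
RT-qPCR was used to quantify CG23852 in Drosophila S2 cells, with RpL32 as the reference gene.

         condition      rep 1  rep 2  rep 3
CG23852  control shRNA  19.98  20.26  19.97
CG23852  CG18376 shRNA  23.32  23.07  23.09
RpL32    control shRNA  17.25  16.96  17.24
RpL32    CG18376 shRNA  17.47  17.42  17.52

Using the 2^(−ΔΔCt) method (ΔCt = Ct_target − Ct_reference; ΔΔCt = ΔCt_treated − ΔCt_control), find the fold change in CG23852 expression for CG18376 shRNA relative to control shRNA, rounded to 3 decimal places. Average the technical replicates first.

0.147

Mean Ct: CG23852 control shRNA 20.070; CG23852 CG18376 shRNA 23.160; RpL32 control shRNA 17.150; RpL32 CG18376 shRNA 17.470
ΔCt(control shRNA) = 20.070 − 17.150 = 2.920
ΔCt(CG18376 shRNA) = 23.160 − 17.470 = 5.690
ΔΔCt = 5.690 − 2.920 = 2.770
Fold change = 2^(−2.770) = 0.1466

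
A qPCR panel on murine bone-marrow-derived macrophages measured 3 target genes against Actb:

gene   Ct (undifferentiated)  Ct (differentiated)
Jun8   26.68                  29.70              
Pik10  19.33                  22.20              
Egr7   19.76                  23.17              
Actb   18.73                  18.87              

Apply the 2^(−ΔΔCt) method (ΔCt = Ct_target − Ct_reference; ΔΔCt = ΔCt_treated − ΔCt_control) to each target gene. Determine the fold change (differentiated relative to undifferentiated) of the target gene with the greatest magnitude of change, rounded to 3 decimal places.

Jun8: ΔΔCt = (29.70−18.87) − (26.68−18.73) = 10.83 − 7.95 = 2.88; fold change = 2^-2.88 = 0.136
Pik10: ΔΔCt = (22.20−18.87) − (19.33−18.73) = 3.33 − 0.60 = 2.73; fold change = 2^-2.73 = 0.151
Egr7: ΔΔCt = (23.17−18.87) − (19.76−18.73) = 4.30 − 1.03 = 3.27; fold change = 2^-3.27 = 0.104
Egr7 has the largest |ΔΔCt| = 3.27.

0.104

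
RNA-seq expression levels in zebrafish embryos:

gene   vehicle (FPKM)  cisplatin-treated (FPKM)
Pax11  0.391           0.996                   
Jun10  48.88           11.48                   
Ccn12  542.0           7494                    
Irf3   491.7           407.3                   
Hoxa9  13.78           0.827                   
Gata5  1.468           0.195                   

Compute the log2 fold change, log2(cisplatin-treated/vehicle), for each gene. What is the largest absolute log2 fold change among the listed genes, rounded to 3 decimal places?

4.059

log2(0.996/0.391) = 1.349  (Pax11)
log2(11.48/48.88) = -2.090  (Jun10)
log2(7494/542.0) = 3.789  (Ccn12)
log2(407.3/491.7) = -0.272  (Irf3)
log2(0.827/13.78) = -4.059  (Hoxa9)
log2(0.195/1.468) = -2.912  (Gata5)
The largest magnitude belongs to Hoxa9.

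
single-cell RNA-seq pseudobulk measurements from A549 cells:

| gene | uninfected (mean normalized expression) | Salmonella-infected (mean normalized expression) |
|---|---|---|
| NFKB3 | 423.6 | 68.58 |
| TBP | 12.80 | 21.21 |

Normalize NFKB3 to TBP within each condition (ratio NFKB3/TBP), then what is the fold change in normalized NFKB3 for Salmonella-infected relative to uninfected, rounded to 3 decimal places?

0.098

NFKB3/TBP (uninfected) = 423.6 / 12.80 = 33.094
NFKB3/TBP (Salmonella-infected) = 68.58 / 21.21 = 3.2334
Fold change = 3.2334 / 33.094 = 0.0977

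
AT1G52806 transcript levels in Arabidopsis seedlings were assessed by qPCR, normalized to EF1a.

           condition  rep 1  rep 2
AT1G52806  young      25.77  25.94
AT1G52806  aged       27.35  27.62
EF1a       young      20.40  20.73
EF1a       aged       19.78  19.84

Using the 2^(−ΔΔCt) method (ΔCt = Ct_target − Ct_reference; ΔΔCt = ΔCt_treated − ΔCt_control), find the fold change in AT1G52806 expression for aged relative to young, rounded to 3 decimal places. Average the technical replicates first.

Mean Ct: AT1G52806 young 25.855; AT1G52806 aged 27.485; EF1a young 20.565; EF1a aged 19.810
ΔCt(young) = 25.855 − 20.565 = 5.290
ΔCt(aged) = 27.485 − 19.810 = 7.675
ΔΔCt = 7.675 − 5.290 = 2.385
Fold change = 2^(−2.385) = 0.1914

0.191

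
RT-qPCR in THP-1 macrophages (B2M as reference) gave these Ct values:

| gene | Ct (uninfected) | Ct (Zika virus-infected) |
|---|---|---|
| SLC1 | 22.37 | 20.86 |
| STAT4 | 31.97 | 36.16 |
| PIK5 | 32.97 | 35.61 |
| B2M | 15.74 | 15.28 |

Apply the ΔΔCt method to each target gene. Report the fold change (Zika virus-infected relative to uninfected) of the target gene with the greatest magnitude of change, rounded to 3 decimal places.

SLC1: ΔΔCt = (20.86−15.28) − (22.37−15.74) = 5.58 − 6.63 = -1.05; fold change = 2^1.05 = 2.071
STAT4: ΔΔCt = (36.16−15.28) − (31.97−15.74) = 20.88 − 16.23 = 4.65; fold change = 2^-4.65 = 0.040
PIK5: ΔΔCt = (35.61−15.28) − (32.97−15.74) = 20.33 − 17.23 = 3.10; fold change = 2^-3.10 = 0.117
STAT4 has the largest |ΔΔCt| = 4.65.

0.040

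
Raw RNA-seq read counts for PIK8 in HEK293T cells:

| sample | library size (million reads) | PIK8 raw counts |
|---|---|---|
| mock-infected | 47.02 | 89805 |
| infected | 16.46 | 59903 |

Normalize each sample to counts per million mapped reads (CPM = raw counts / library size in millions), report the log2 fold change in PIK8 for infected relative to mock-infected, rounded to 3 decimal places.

0.930

CPM(mock-infected) = 89805 / 47.02 = 1909.9319
CPM(infected) = 59903 / 16.46 = 3639.3074
Fold change = 3639.3074 / 1909.9319 = 1.90546
log2(1.90546) = 0.9301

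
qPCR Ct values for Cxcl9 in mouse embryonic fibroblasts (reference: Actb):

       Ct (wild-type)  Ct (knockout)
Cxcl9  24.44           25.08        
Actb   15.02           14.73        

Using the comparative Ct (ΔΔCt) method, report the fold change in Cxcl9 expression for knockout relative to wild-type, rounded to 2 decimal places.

ΔCt(wild-type) = 24.440 − 15.020 = 9.420
ΔCt(knockout) = 25.080 − 14.730 = 10.350
ΔΔCt = 10.350 − 9.420 = 0.930
Fold change = 2^(−0.930) = 0.525

0.52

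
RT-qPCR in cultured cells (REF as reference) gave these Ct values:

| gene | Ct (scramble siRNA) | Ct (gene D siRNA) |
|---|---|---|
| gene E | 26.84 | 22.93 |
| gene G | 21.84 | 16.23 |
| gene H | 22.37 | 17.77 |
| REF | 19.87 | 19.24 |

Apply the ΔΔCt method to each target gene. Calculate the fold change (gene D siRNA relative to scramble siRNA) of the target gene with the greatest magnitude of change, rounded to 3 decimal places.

gene E: ΔΔCt = (22.93−19.24) − (26.84−19.87) = 3.69 − 6.97 = -3.28; fold change = 2^3.28 = 9.714
gene G: ΔΔCt = (16.23−19.24) − (21.84−19.87) = -3.01 − 1.97 = -4.98; fold change = 2^4.98 = 31.559
gene H: ΔΔCt = (17.77−19.24) − (22.37−19.87) = -1.47 − 2.50 = -3.97; fold change = 2^3.97 = 15.671
gene G has the largest |ΔΔCt| = 4.98.

31.559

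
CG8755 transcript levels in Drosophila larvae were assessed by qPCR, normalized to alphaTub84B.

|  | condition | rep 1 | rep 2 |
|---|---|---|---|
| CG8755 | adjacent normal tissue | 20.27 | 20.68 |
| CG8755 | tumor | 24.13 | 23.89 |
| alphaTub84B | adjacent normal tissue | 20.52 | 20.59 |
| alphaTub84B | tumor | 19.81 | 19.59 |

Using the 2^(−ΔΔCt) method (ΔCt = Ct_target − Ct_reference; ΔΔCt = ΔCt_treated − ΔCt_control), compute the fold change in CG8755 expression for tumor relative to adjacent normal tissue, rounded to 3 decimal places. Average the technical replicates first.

0.048

Mean Ct: CG8755 adjacent normal tissue 20.475; CG8755 tumor 24.010; alphaTub84B adjacent normal tissue 20.555; alphaTub84B tumor 19.700
ΔCt(adjacent normal tissue) = 20.475 − 20.555 = -0.080
ΔCt(tumor) = 24.010 − 19.700 = 4.310
ΔΔCt = 4.310 − (-0.080) = 4.390
Fold change = 2^(−4.390) = 0.0477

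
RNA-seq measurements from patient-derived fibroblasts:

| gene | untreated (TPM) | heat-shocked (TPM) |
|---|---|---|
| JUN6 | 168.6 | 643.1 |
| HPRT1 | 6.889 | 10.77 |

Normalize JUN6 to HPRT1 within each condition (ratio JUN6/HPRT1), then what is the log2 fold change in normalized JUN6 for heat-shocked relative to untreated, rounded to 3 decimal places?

JUN6/HPRT1 (untreated) = 168.6 / 6.889 = 24.474
JUN6/HPRT1 (heat-shocked) = 643.1 / 10.77 = 59.712
Fold change = 59.712 / 24.474 = 2.4398
log2(2.4398) = 1.2868

1.287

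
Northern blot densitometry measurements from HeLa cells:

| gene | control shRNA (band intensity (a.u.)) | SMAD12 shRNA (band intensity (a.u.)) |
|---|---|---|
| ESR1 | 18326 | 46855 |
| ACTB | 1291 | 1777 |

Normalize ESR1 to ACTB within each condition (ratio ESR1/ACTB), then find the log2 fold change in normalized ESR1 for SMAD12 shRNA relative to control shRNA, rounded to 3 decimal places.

0.893

ESR1/ACTB (control shRNA) = 18326 / 1291 = 14.195
ESR1/ACTB (SMAD12 shRNA) = 46855 / 1777 = 26.367
Fold change = 26.367 / 14.195 = 1.8575
log2(1.8575) = 0.8934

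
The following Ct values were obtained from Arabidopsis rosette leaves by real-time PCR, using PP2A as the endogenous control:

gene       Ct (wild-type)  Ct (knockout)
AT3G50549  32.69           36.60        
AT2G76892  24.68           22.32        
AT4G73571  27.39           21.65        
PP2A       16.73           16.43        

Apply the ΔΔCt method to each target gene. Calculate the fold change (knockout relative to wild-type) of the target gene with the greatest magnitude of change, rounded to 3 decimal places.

43.411

AT3G50549: ΔΔCt = (36.60−16.43) − (32.69−16.73) = 20.17 − 15.96 = 4.21; fold change = 2^-4.21 = 0.054
AT2G76892: ΔΔCt = (22.32−16.43) − (24.68−16.73) = 5.89 − 7.95 = -2.06; fold change = 2^2.06 = 4.170
AT4G73571: ΔΔCt = (21.65−16.43) − (27.39−16.73) = 5.22 − 10.66 = -5.44; fold change = 2^5.44 = 43.411
AT4G73571 has the largest |ΔΔCt| = 5.44.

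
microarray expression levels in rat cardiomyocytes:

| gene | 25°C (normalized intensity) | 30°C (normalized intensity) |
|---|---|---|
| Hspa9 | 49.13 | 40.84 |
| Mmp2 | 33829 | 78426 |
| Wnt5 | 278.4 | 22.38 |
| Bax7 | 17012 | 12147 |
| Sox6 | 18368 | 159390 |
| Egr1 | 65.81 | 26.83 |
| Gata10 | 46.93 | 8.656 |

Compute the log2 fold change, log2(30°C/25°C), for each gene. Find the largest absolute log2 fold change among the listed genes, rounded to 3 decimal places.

3.637

log2(40.84/49.13) = -0.267  (Hspa9)
log2(78426/33829) = 1.213  (Mmp2)
log2(22.38/278.4) = -3.637  (Wnt5)
log2(12147/17012) = -0.486  (Bax7)
log2(159390/18368) = 3.117  (Sox6)
log2(26.83/65.81) = -1.294  (Egr1)
log2(8.656/46.93) = -2.439  (Gata10)
The largest magnitude belongs to Wnt5.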